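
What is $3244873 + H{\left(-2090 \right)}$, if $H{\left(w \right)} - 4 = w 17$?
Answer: $3209347$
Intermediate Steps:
$H{\left(w \right)} = 4 + 17 w$ ($H{\left(w \right)} = 4 + w 17 = 4 + 17 w$)
$3244873 + H{\left(-2090 \right)} = 3244873 + \left(4 + 17 \left(-2090\right)\right) = 3244873 + \left(4 - 35530\right) = 3244873 - 35526 = 3209347$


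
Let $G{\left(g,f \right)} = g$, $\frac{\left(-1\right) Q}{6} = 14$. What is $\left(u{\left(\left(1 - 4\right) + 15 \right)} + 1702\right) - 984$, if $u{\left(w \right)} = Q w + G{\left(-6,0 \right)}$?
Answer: $-296$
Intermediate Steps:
$Q = -84$ ($Q = \left(-6\right) 14 = -84$)
$u{\left(w \right)} = -6 - 84 w$ ($u{\left(w \right)} = - 84 w - 6 = -6 - 84 w$)
$\left(u{\left(\left(1 - 4\right) + 15 \right)} + 1702\right) - 984 = \left(\left(-6 - 84 \left(\left(1 - 4\right) + 15\right)\right) + 1702\right) - 984 = \left(\left(-6 - 84 \left(-3 + 15\right)\right) + 1702\right) - 984 = \left(\left(-6 - 1008\right) + 1702\right) - 984 = \left(-1014 + 1702\right) - 984 = 688 - 984 = -296$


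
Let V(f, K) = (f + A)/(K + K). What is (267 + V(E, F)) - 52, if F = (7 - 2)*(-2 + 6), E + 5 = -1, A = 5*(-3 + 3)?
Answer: 4297/20 ≈ 214.85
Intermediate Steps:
A = 0 (A = 5*0 = 0)
E = -6 (E = -5 - 1 = -6)
F = 20 (F = 5*4 = 20)
V(f, K) = f/(2*K) (V(f, K) = (f + 0)/(K + K) = f/((2*K)) = f*(1/(2*K)) = f/(2*K))
(267 + V(E, F)) - 52 = (267 + (½)*(-6)/20) - 52 = (267 + (½)*(-6)*(1/20)) - 52 = (267 - 3/20) - 52 = 5337/20 - 52 = 4297/20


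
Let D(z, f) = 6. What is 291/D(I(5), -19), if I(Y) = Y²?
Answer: 97/2 ≈ 48.500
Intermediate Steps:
291/D(I(5), -19) = 291/6 = 291*(⅙) = 97/2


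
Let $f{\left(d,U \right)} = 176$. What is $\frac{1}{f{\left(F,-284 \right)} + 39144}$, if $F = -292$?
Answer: $\frac{1}{39320} \approx 2.5432 \cdot 10^{-5}$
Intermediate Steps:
$\frac{1}{f{\left(F,-284 \right)} + 39144} = \frac{1}{176 + 39144} = \frac{1}{39320}$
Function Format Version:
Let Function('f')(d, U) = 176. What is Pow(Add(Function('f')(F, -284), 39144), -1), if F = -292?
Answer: Rational(1, 39320) ≈ 2.5432e-5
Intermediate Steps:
Pow(Add(Function('f')(F, -284), 39144), -1) = Pow(Add(176, 39144), -1) = Pow(39320, -1) = Rational(1, 39320)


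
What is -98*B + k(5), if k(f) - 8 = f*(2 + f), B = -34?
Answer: 3375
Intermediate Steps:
k(f) = 8 + f*(2 + f)
-98*B + k(5) = -98*(-34) + (8 + 5² + 2*5) = 3332 + (8 + 25 + 10) = 3332 + 43 = 3375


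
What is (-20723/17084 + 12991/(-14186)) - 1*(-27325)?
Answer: 3310898430539/121176812 ≈ 27323.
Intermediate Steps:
(-20723/17084 + 12991/(-14186)) - 1*(-27325) = (-20723*1/17084 + 12991*(-1/14186)) + 27325 = (-20723/17084 - 12991/14186) + 27325 = -257957361/121176812 + 27325 = 3310898430539/121176812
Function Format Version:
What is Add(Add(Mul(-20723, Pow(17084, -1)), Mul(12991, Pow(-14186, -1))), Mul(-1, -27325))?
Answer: Rational(3310898430539, 121176812) ≈ 27323.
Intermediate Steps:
Add(Add(Mul(-20723, Pow(17084, -1)), Mul(12991, Pow(-14186, -1))), Mul(-1, -27325)) = Add(Add(Mul(-20723, Rational(1, 17084)), Mul(12991, Rational(-1, 14186))), 27325) = Add(Add(Rational(-20723, 17084), Rational(-12991, 14186)), 27325) = Add(Rational(-257957361, 121176812), 27325) = Rational(3310898430539, 121176812)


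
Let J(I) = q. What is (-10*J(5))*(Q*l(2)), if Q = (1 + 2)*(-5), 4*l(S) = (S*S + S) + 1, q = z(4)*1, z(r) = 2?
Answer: 525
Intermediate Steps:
q = 2 (q = 2*1 = 2)
J(I) = 2
l(S) = ¼ + S/4 + S²/4 (l(S) = ((S*S + S) + 1)/4 = ((S² + S) + 1)/4 = ((S + S²) + 1)/4 = (1 + S + S²)/4 = ¼ + S/4 + S²/4)
Q = -15 (Q = 3*(-5) = -15)
(-10*J(5))*(Q*l(2)) = (-10*2)*(-15*(¼ + (¼)*2 + (¼)*2²)) = -(-300)*(¼ + ½ + (¼)*4) = -(-300)*(¼ + ½ + 1) = -(-300)*7/4 = -20*(-105/4) = 525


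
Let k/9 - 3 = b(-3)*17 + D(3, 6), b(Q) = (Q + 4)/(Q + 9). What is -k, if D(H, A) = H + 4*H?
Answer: -375/2 ≈ -187.50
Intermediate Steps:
D(H, A) = 5*H
b(Q) = (4 + Q)/(9 + Q)
k = 375/2 (k = 27 + 9*(((4 - 3)/(9 - 3))*17 + 5*3) = 27 + 9*((1/6)*17 + 15) = 27 + 9*(((⅙)*1)*17 + 15) = 27 + 9*((⅙)*17 + 15) = 27 + 9*(17/6 + 15) = 27 + 9*(107/6) = 27 + 321/2 = 375/2 ≈ 187.50)
-k = -1*375/2 = -375/2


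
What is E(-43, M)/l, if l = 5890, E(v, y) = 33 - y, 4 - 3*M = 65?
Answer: 16/1767 ≈ 0.0090549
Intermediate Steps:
M = -61/3 (M = 4/3 - 1/3*65 = 4/3 - 65/3 = -61/3 ≈ -20.333)
E(-43, M)/l = (33 - 1*(-61/3))/5890 = (33 + 61/3)*(1/5890) = (160/3)*(1/5890) = 16/1767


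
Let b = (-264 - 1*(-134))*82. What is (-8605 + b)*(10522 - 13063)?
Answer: 48952365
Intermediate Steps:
b = -10660 (b = (-264 + 134)*82 = -130*82 = -10660)
(-8605 + b)*(10522 - 13063) = (-8605 - 10660)*(10522 - 13063) = -19265*(-2541) = 48952365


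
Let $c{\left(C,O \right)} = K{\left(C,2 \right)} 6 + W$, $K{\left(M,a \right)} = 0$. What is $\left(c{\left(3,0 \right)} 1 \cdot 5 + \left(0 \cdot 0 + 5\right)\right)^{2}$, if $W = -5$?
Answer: $400$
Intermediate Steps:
$c{\left(C,O \right)} = -5$ ($c{\left(C,O \right)} = 0 \cdot 6 - 5 = 0 - 5 = -5$)
$\left(c{\left(3,0 \right)} 1 \cdot 5 + \left(0 \cdot 0 + 5\right)\right)^{2} = \left(\left(-5\right) 1 \cdot 5 + \left(0 \cdot 0 + 5\right)\right)^{2} = \left(\left(-5\right) 5 + \left(0 + 5\right)\right)^{2} = \left(-25 + 5\right)^{2} = \left(-20\right)^{2} = 400$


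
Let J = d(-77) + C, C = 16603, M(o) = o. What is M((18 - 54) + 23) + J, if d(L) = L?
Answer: 16513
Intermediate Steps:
J = 16526 (J = -77 + 16603 = 16526)
M((18 - 54) + 23) + J = ((18 - 54) + 23) + 16526 = (-36 + 23) + 16526 = -13 + 16526 = 16513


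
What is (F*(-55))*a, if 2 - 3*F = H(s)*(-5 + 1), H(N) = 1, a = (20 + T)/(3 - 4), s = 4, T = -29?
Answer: -990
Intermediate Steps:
a = 9 (a = (20 - 29)/(3 - 4) = -9/(-1) = -9*(-1) = 9)
F = 2 (F = ⅔ - (-5 + 1)/3 = ⅔ - (-4)/3 = ⅔ - ⅓*(-4) = ⅔ + 4/3 = 2)
(F*(-55))*a = (2*(-55))*9 = -110*9 = -990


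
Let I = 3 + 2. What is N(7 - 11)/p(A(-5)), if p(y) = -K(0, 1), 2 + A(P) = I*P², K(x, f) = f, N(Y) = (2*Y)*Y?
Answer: -32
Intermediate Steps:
N(Y) = 2*Y²
I = 5
A(P) = -2 + 5*P²
p(y) = -1 (p(y) = -1*1 = -1)
N(7 - 11)/p(A(-5)) = (2*(7 - 11)²)/(-1) = (2*(-4)²)*(-1) = (2*16)*(-1) = 32*(-1) = -32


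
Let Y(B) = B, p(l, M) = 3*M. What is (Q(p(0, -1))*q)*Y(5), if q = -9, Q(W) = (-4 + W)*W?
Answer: -945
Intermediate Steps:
Q(W) = W*(-4 + W)
(Q(p(0, -1))*q)*Y(5) = (((3*(-1))*(-4 + 3*(-1)))*(-9))*5 = (-3*(-4 - 3)*(-9))*5 = (-3*(-7)*(-9))*5 = (21*(-9))*5 = -189*5 = -945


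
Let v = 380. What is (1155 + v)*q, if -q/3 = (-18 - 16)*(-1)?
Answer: -156570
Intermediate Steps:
q = -102 (q = -3*(-18 - 16)*(-1) = -(-102)*(-1) = -3*34 = -102)
(1155 + v)*q = (1155 + 380)*(-102) = 1535*(-102) = -156570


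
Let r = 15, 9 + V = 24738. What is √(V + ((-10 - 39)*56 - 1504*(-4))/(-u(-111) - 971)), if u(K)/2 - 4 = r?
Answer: √25172823601/1009 ≈ 157.24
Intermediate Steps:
V = 24729 (V = -9 + 24738 = 24729)
u(K) = 38 (u(K) = 8 + 2*15 = 8 + 30 = 38)
√(V + ((-10 - 39)*56 - 1504*(-4))/(-u(-111) - 971)) = √(24729 + ((-10 - 39)*56 - 1504*(-4))/(-1*38 - 971)) = √(24729 + (-49*56 + 6016)/(-38 - 971)) = √(24729 + (-2744 + 6016)/(-1009)) = √(24729 + 3272*(-1/1009)) = √(24729 - 3272/1009) = √(24948289/1009) = √25172823601/1009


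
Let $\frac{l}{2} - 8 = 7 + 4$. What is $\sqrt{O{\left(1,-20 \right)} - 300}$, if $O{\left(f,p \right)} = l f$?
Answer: $i \sqrt{262} \approx 16.186 i$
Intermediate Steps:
$l = 38$ ($l = 16 + 2 \left(7 + 4\right) = 16 + 2 \cdot 11 = 16 + 22 = 38$)
$O{\left(f,p \right)} = 38 f$
$\sqrt{O{\left(1,-20 \right)} - 300} = \sqrt{38 \cdot 1 - 300} = \sqrt{38 - 300} = \sqrt{-262} = i \sqrt{262}$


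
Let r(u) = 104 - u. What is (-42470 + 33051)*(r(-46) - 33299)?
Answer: 312230431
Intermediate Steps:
(-42470 + 33051)*(r(-46) - 33299) = (-42470 + 33051)*((104 - 1*(-46)) - 33299) = -9419*((104 + 46) - 33299) = -9419*(150 - 33299) = -9419*(-33149) = 312230431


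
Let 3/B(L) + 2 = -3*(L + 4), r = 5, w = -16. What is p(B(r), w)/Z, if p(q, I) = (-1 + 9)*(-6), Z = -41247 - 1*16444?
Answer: 48/57691 ≈ 0.00083202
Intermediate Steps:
Z = -57691 (Z = -41247 - 16444 = -57691)
B(L) = 3/(-14 - 3*L) (B(L) = 3/(-2 - 3*(L + 4)) = 3/(-2 - 3*(4 + L)) = 3/(-2 + (-12 - 3*L)) = 3/(-14 - 3*L))
p(q, I) = -48 (p(q, I) = 8*(-6) = -48)
p(B(r), w)/Z = -48/(-57691) = -48*(-1/57691) = 48/57691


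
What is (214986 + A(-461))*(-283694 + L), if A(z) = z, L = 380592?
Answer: 20787043450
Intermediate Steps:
(214986 + A(-461))*(-283694 + L) = (214986 - 461)*(-283694 + 380592) = 214525*96898 = 20787043450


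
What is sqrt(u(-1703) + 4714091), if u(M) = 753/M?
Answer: 2*sqrt(3417961965665)/1703 ≈ 2171.2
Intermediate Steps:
sqrt(u(-1703) + 4714091) = sqrt(753/(-1703) + 4714091) = sqrt(753*(-1/1703) + 4714091) = sqrt(-753/1703 + 4714091) = sqrt(8028096220/1703) = 2*sqrt(3417961965665)/1703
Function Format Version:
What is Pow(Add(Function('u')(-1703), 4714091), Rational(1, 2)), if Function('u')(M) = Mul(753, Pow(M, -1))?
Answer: Mul(Rational(2, 1703), Pow(3417961965665, Rational(1, 2))) ≈ 2171.2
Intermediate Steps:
Pow(Add(Function('u')(-1703), 4714091), Rational(1, 2)) = Pow(Add(Mul(753, Pow(-1703, -1)), 4714091), Rational(1, 2)) = Pow(Add(Mul(753, Rational(-1, 1703)), 4714091), Rational(1, 2)) = Pow(Add(Rational(-753, 1703), 4714091), Rational(1, 2)) = Pow(Rational(8028096220, 1703), Rational(1, 2)) = Mul(Rational(2, 1703), Pow(3417961965665, Rational(1, 2)))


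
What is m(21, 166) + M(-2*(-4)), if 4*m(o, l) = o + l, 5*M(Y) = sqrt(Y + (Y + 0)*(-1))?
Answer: 187/4 ≈ 46.750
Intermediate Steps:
M(Y) = 0 (M(Y) = sqrt(Y + (Y + 0)*(-1))/5 = sqrt(Y + Y*(-1))/5 = sqrt(Y - Y)/5 = sqrt(0)/5 = (1/5)*0 = 0)
m(o, l) = l/4 + o/4 (m(o, l) = (o + l)/4 = (l + o)/4 = l/4 + o/4)
m(21, 166) + M(-2*(-4)) = ((1/4)*166 + (1/4)*21) + 0 = (83/2 + 21/4) + 0 = 187/4 + 0 = 187/4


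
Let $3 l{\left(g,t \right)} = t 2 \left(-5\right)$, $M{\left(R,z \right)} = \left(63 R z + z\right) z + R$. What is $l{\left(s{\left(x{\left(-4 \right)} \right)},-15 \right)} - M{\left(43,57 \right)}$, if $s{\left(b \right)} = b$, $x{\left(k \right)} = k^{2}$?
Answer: $-8804783$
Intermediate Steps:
$M{\left(R,z \right)} = R + z \left(z + 63 R z\right)$ ($M{\left(R,z \right)} = \left(63 R z + z\right) z + R = \left(z + 63 R z\right) z + R = z \left(z + 63 R z\right) + R = R + z \left(z + 63 R z\right)$)
$l{\left(g,t \right)} = - \frac{10 t}{3}$ ($l{\left(g,t \right)} = \frac{t 2 \left(-5\right)}{3} = \frac{2 t \left(-5\right)}{3} = \frac{\left(-10\right) t}{3} = - \frac{10 t}{3}$)
$l{\left(s{\left(x{\left(-4 \right)} \right)},-15 \right)} - M{\left(43,57 \right)} = \left(- \frac{10}{3}\right) \left(-15\right) - \left(43 + 57^{2} + 63 \cdot 43 \cdot 57^{2}\right) = 50 - \left(43 + 3249 + 63 \cdot 43 \cdot 3249\right) = 50 - \left(43 + 3249 + 8801541\right) = 50 - 8804833 = -8804783$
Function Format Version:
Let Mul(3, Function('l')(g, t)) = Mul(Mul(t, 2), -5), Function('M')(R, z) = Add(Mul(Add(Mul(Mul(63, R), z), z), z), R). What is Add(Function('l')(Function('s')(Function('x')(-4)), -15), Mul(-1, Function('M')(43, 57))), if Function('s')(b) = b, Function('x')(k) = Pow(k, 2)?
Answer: -8804783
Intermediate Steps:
Function('M')(R, z) = Add(R, Mul(z, Add(z, Mul(63, R, z)))) (Function('M')(R, z) = Add(Mul(Add(Mul(63, R, z), z), z), R) = Add(Mul(Add(z, Mul(63, R, z)), z), R) = Add(Mul(z, Add(z, Mul(63, R, z))), R) = Add(R, Mul(z, Add(z, Mul(63, R, z)))))
Function('l')(g, t) = Mul(Rational(-10, 3), t) (Function('l')(g, t) = Mul(Rational(1, 3), Mul(Mul(t, 2), -5)) = Mul(Rational(1, 3), Mul(Mul(2, t), -5)) = Mul(Rational(1, 3), Mul(-10, t)) = Mul(Rational(-10, 3), t))
Add(Function('l')(Function('s')(Function('x')(-4)), -15), Mul(-1, Function('M')(43, 57))) = Add(Mul(Rational(-10, 3), -15), Mul(-1, Add(43, Pow(57, 2), Mul(63, 43, Pow(57, 2))))) = Add(50, Mul(-1, Add(43, 3249, Mul(63, 43, 3249)))) = Add(50, Mul(-1, Add(43, 3249, 8801541))) = Add(50, Mul(-1, 8804833)) = Add(50, -8804833) = -8804783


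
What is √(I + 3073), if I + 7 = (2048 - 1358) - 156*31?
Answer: 6*I*√30 ≈ 32.863*I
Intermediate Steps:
I = -4153 (I = -7 + ((2048 - 1358) - 156*31) = -7 + (690 - 4836) = -7 - 4146 = -4153)
√(I + 3073) = √(-4153 + 3073) = √(-1080) = 6*I*√30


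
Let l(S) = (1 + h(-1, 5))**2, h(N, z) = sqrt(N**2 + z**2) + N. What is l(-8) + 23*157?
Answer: 3637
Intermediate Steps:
h(N, z) = N + sqrt(N**2 + z**2)
l(S) = 26 (l(S) = (1 + (-1 + sqrt((-1)**2 + 5**2)))**2 = (1 + (-1 + sqrt(1 + 25)))**2 = (1 + (-1 + sqrt(26)))**2 = (sqrt(26))**2 = 26)
l(-8) + 23*157 = 26 + 23*157 = 26 + 3611 = 3637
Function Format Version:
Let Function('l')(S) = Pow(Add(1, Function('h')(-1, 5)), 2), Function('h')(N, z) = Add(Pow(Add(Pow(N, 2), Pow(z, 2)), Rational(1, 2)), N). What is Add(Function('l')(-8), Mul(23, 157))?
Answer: 3637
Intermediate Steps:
Function('h')(N, z) = Add(N, Pow(Add(Pow(N, 2), Pow(z, 2)), Rational(1, 2)))
Function('l')(S) = 26 (Function('l')(S) = Pow(Add(1, Add(-1, Pow(Add(Pow(-1, 2), Pow(5, 2)), Rational(1, 2)))), 2) = Pow(Add(1, Add(-1, Pow(Add(1, 25), Rational(1, 2)))), 2) = Pow(Add(1, Add(-1, Pow(26, Rational(1, 2)))), 2) = Pow(Pow(26, Rational(1, 2)), 2) = 26)
Add(Function('l')(-8), Mul(23, 157)) = Add(26, Mul(23, 157)) = Add(26, 3611) = 3637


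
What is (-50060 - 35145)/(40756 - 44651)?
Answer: 17041/779 ≈ 21.875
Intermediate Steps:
(-50060 - 35145)/(40756 - 44651) = -85205/(-3895) = -85205*(-1/3895) = 17041/779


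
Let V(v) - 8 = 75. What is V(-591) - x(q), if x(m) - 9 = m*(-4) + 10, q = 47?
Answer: 252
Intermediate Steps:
x(m) = 19 - 4*m (x(m) = 9 + (m*(-4) + 10) = 9 + (-4*m + 10) = 9 + (10 - 4*m) = 19 - 4*m)
V(v) = 83 (V(v) = 8 + 75 = 83)
V(-591) - x(q) = 83 - (19 - 4*47) = 83 - (19 - 188) = 83 - 1*(-169) = 83 + 169 = 252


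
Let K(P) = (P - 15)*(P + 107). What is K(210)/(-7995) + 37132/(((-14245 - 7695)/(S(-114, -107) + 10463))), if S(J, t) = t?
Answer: -3943263413/224885 ≈ -17535.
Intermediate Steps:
K(P) = (-15 + P)*(107 + P)
K(210)/(-7995) + 37132/(((-14245 - 7695)/(S(-114, -107) + 10463))) = (-1605 + 210**2 + 92*210)/(-7995) + 37132/(((-14245 - 7695)/(-107 + 10463))) = (-1605 + 44100 + 19320)*(-1/7995) + 37132/((-21940/10356)) = 61815*(-1/7995) + 37132/((-21940*1/10356)) = -317/41 + 37132/(-5485/2589) = -317/41 + 37132*(-2589/5485) = -317/41 - 96134748/5485 = -3943263413/224885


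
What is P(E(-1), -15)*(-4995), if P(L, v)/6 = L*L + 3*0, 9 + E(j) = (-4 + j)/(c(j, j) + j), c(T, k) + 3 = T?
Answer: -1918080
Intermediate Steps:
c(T, k) = -3 + T
E(j) = -9 + (-4 + j)/(-3 + 2*j) (E(j) = -9 + (-4 + j)/((-3 + j) + j) = -9 + (-4 + j)/(-3 + 2*j))
P(L, v) = 6*L² (P(L, v) = 6*(L*L + 3*0) = 6*(L² + 0) = 6*L²)
P(E(-1), -15)*(-4995) = (6*((23 - 17*(-1))/(-3 + 2*(-1)))²)*(-4995) = (6*((23 + 17)/(-3 - 2))²)*(-4995) = (6*(40/(-5))²)*(-4995) = (6*(-⅕*40)²)*(-4995) = (6*(-8)²)*(-4995) = (6*64)*(-4995) = 384*(-4995) = -1918080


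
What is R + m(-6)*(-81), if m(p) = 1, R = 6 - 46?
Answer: -121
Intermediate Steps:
R = -40
R + m(-6)*(-81) = -40 + 1*(-81) = -40 - 81 = -121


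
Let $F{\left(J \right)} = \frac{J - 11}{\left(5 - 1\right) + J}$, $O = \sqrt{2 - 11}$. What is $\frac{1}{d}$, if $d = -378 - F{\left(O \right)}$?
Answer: $- \frac{1883}{709154} + \frac{9 i}{709154} \approx -0.0026553 + 1.2691 \cdot 10^{-5} i$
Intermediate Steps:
$O = 3 i$ ($O = \sqrt{-9} = 3 i \approx 3.0 i$)
$F{\left(J \right)} = \frac{-11 + J}{4 + J}$
$d = -378 - \frac{\left(-11 + 3 i\right) \left(4 - 3 i\right)}{25}$ ($d = -378 - \frac{-11 + 3 i}{4 + 3 i} = -378 - \frac{4 - 3 i}{25} \left(-11 + 3 i\right) = -378 - \frac{\left(-11 + 3 i\right) \left(4 - 3 i\right)}{25} \approx -376.6 - 1.8 i$)
$\frac{1}{d} = \frac{1}{- \frac{1883}{5} - \frac{9 i}{5}} = \frac{5 \left(- \frac{1883}{5} + \frac{9 i}{5}\right)}{709154}$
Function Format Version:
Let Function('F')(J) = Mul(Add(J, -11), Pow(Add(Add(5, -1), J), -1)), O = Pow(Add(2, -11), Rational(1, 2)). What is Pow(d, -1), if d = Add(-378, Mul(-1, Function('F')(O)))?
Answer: Add(Rational(-1883, 709154), Mul(Rational(9, 709154), I)) ≈ Add(-0.0026553, Mul(1.2691e-5, I))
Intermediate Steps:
O = Mul(3, I) (O = Pow(-9, Rational(1, 2)) = Mul(3, I) ≈ Mul(3.0000, I))
Function('F')(J) = Mul(Pow(Add(4, J), -1), Add(-11, J)) (Function('F')(J) = Mul(Add(-11, J), Pow(Add(4, J), -1)) = Mul(Pow(Add(4, J), -1), Add(-11, J)))
d = Add(-378, Mul(Rational(-1, 25), Add(-11, Mul(3, I)), Add(4, Mul(-3, I)))) (d = Add(-378, Mul(-1, Mul(Pow(Add(4, Mul(3, I)), -1), Add(-11, Mul(3, I))))) = Add(-378, Mul(-1, Mul(Mul(Rational(1, 25), Add(4, Mul(-3, I))), Add(-11, Mul(3, I))))) = Add(-378, Mul(-1, Mul(Rational(1, 25), Add(-11, Mul(3, I)), Add(4, Mul(-3, I))))) = Add(-378, Mul(Rational(-1, 25), Add(-11, Mul(3, I)), Add(4, Mul(-3, I)))) ≈ Add(-376.60, Mul(-1.8000, I)))
Pow(d, -1) = Pow(Add(Rational(-1883, 5), Mul(Rational(-9, 5), I)), -1) = Mul(Rational(5, 709154), Add(Rational(-1883, 5), Mul(Rational(9, 5), I)))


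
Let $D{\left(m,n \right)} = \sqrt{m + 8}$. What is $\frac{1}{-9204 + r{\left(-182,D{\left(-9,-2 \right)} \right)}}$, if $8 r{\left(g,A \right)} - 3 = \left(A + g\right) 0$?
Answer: $- \frac{8}{73629} \approx -0.00010865$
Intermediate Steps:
$D{\left(m,n \right)} = \sqrt{8 + m}$
$r{\left(g,A \right)} = \frac{3}{8}$ ($r{\left(g,A \right)} = \frac{3}{8} + \frac{\left(A + g\right) 0}{8} = \frac{3}{8} + \frac{1}{8} \cdot 0 = \frac{3}{8} + 0 = \frac{3}{8}$)
$\frac{1}{-9204 + r{\left(-182,D{\left(-9,-2 \right)} \right)}} = \frac{1}{-9204 + \frac{3}{8}} = \frac{1}{- \frac{73629}{8}} = - \frac{8}{73629}$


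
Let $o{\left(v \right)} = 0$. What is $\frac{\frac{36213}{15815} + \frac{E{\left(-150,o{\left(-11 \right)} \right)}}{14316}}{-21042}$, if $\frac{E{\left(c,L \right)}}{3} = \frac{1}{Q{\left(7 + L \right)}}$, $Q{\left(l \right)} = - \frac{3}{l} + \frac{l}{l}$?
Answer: $- \frac{691344449}{6352089942240} \approx -0.00010884$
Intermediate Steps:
$Q{\left(l \right)} = 1 - \frac{3}{l}$ ($Q{\left(l \right)} = - \frac{3}{l} + 1 = 1 - \frac{3}{l}$)
$E{\left(c,L \right)} = \frac{3 \left(7 + L\right)}{4 + L}$ ($E{\left(c,L \right)} = \frac{3}{\frac{1}{7 + L} \left(-3 + \left(7 + L\right)\right)} = \frac{3}{\frac{1}{7 + L} \left(4 + L\right)} = 3 \frac{7 + L}{4 + L} = \frac{3 \left(7 + L\right)}{4 + L}$)
$\frac{\frac{36213}{15815} + \frac{E{\left(-150,o{\left(-11 \right)} \right)}}{14316}}{-21042} = \frac{\frac{36213}{15815} + \frac{3 \frac{1}{4 + 0} \left(7 + 0\right)}{14316}}{-21042} = \left(36213 \cdot \frac{1}{15815} + 3 \cdot \frac{1}{4} \cdot 7 \cdot \frac{1}{14316}\right) \left(- \frac{1}{21042}\right) = \left(\frac{36213}{15815} + 3 \cdot \frac{1}{4} \cdot 7 \cdot \frac{1}{14316}\right) \left(- \frac{1}{21042}\right) = \left(\frac{36213}{15815} + \frac{21}{4} \cdot \frac{1}{14316}\right) \left(- \frac{1}{21042}\right) = \left(\frac{36213}{15815} + \frac{7}{19088}\right) \left(- \frac{1}{21042}\right) = \frac{691344449}{301876720} \left(- \frac{1}{21042}\right) = - \frac{691344449}{6352089942240}$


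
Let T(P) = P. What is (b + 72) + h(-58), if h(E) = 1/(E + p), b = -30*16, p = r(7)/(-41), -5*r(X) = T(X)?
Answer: -4848469/11883 ≈ -408.02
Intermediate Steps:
r(X) = -X/5
p = 7/205 (p = -1/5*7/(-41) = -7/5*(-1/41) = 7/205 ≈ 0.034146)
b = -480
h(E) = 1/(7/205 + E) (h(E) = 1/(E + 7/205) = 1/(7/205 + E))
(b + 72) + h(-58) = (-480 + 72) + 205/(7 + 205*(-58)) = -408 + 205/(7 - 11890) = -408 + 205/(-11883) = -408 + 205*(-1/11883) = -408 - 205/11883 = -4848469/11883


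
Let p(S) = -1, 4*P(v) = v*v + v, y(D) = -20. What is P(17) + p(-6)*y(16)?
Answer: 193/2 ≈ 96.500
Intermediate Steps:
P(v) = v/4 + v²/4 (P(v) = (v*v + v)/4 = (v² + v)/4 = (v + v²)/4 = v/4 + v²/4)
P(17) + p(-6)*y(16) = (¼)*17*(1 + 17) - 1*(-20) = (¼)*17*18 + 20 = 153/2 + 20 = 193/2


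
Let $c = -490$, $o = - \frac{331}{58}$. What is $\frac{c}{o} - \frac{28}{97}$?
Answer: $\frac{2747472}{32107} \approx 85.572$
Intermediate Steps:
$o = - \frac{331}{58}$ ($o = \left(-331\right) \frac{1}{58} = - \frac{331}{58} \approx -5.7069$)
$\frac{c}{o} - \frac{28}{97} = - \frac{490}{- \frac{331}{58}} - \frac{28}{97} = \left(-490\right) \left(- \frac{58}{331}\right) - \frac{28}{97} = \frac{28420}{331} - \frac{28}{97} = \frac{2747472}{32107}$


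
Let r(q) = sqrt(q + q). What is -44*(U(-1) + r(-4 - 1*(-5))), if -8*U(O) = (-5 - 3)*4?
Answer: -176 - 44*sqrt(2) ≈ -238.23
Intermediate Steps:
r(q) = sqrt(2)*sqrt(q) (r(q) = sqrt(2*q) = sqrt(2)*sqrt(q))
U(O) = 4 (U(O) = -(-5 - 3)*4/8 = -(-1)*4 = -1/8*(-32) = 4)
-44*(U(-1) + r(-4 - 1*(-5))) = -44*(4 + sqrt(2)*sqrt(-4 - 1*(-5))) = -44*(4 + sqrt(2)*sqrt(-4 + 5)) = -44*(4 + sqrt(2)*sqrt(1)) = -44*(4 + sqrt(2)*1) = -44*(4 + sqrt(2)) = -176 - 44*sqrt(2)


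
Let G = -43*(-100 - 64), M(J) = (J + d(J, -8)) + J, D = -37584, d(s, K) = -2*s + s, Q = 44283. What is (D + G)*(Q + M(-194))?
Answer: -1346125348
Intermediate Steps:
d(s, K) = -s
M(J) = J (M(J) = (J - J) + J = 0 + J = J)
G = 7052 (G = -43*(-164) = 7052)
(D + G)*(Q + M(-194)) = (-37584 + 7052)*(44283 - 194) = -30532*44089 = -1346125348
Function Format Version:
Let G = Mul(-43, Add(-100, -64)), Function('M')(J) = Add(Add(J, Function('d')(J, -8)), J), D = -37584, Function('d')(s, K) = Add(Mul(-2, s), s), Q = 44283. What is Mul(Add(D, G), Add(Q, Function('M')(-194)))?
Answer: -1346125348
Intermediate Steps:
Function('d')(s, K) = Mul(-1, s)
Function('M')(J) = J (Function('M')(J) = Add(Add(J, Mul(-1, J)), J) = Add(0, J) = J)
G = 7052 (G = Mul(-43, -164) = 7052)
Mul(Add(D, G), Add(Q, Function('M')(-194))) = Mul(Add(-37584, 7052), Add(44283, -194)) = Mul(-30532, 44089) = -1346125348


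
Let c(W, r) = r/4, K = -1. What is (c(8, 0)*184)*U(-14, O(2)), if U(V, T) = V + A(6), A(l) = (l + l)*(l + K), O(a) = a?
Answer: 0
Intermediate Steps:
A(l) = 2*l*(-1 + l) (A(l) = (l + l)*(l - 1) = (2*l)*(-1 + l) = 2*l*(-1 + l))
c(W, r) = r/4 (c(W, r) = r*(1/4) = r/4)
U(V, T) = 60 + V (U(V, T) = V + 2*6*(-1 + 6) = V + 2*6*5 = V + 60 = 60 + V)
(c(8, 0)*184)*U(-14, O(2)) = (((1/4)*0)*184)*(60 - 14) = (0*184)*46 = 0*46 = 0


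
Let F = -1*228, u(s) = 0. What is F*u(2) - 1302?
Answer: -1302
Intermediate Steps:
F = -228
F*u(2) - 1302 = -228*0 - 1302 = 0 - 1302 = -1302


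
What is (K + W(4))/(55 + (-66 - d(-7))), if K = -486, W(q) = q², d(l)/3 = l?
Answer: -47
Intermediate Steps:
d(l) = 3*l
(K + W(4))/(55 + (-66 - d(-7))) = (-486 + 4²)/(55 + (-66 - 3*(-7))) = (-486 + 16)/(55 + (-66 - 1*(-21))) = -470/(55 + (-66 + 21)) = -470/(55 - 45) = -470/10 = -470*⅒ = -47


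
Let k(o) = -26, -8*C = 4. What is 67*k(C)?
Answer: -1742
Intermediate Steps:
C = -1/2 (C = -1/8*4 = -1/2 ≈ -0.50000)
67*k(C) = 67*(-26) = -1742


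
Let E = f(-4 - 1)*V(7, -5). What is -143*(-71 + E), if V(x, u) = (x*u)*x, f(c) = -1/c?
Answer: 17160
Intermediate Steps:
V(x, u) = u*x² (V(x, u) = (u*x)*x = u*x²)
E = -49 (E = (-1/(-4 - 1))*(-5*7²) = (-1/(-5))*(-5*49) = -1*(-⅕)*(-245) = (⅕)*(-245) = -49)
-143*(-71 + E) = -143*(-71 - 49) = -143*(-120) = 17160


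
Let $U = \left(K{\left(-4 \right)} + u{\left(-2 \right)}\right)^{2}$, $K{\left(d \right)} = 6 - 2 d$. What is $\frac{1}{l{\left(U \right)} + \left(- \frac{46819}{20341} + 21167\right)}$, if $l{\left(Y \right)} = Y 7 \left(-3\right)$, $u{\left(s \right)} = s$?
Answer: $\frac{20341}{368999944} \approx 5.5125 \cdot 10^{-5}$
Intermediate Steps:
$U = 144$ ($U = \left(\left(6 - -8\right) - 2\right)^{2} = \left(\left(6 + 8\right) - 2\right)^{2} = \left(14 - 2\right)^{2} = 12^{2} = 144$)
$l{\left(Y \right)} = - 21 Y$ ($l{\left(Y \right)} = 7 Y \left(-3\right) = - 21 Y$)
$\frac{1}{l{\left(U \right)} + \left(- \frac{46819}{20341} + 21167\right)} = \frac{1}{\left(-21\right) 144 + \left(- \frac{46819}{20341} + 21167\right)} = \frac{1}{-3024 + \left(\left(-46819\right) \frac{1}{20341} + 21167\right)} = \frac{1}{-3024 + \left(- \frac{46819}{20341} + 21167\right)} = \frac{1}{-3024 + \frac{430511128}{20341}} = \frac{1}{\frac{368999944}{20341}} = \frac{20341}{368999944}$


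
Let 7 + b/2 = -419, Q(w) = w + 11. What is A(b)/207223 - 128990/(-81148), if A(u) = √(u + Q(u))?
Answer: 64495/40574 + I*√1693/207223 ≈ 1.5896 + 0.00019856*I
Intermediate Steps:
Q(w) = 11 + w
b = -852 (b = -14 + 2*(-419) = -14 - 838 = -852)
A(u) = √(11 + 2*u) (A(u) = √(u + (11 + u)) = √(11 + 2*u))
A(b)/207223 - 128990/(-81148) = √(11 + 2*(-852))/207223 - 128990/(-81148) = √(11 - 1704)*(1/207223) - 128990*(-1/81148) = √(-1693)*(1/207223) + 64495/40574 = (I*√1693)*(1/207223) + 64495/40574 = I*√1693/207223 + 64495/40574 = 64495/40574 + I*√1693/207223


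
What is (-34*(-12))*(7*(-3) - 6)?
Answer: -11016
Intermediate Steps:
(-34*(-12))*(7*(-3) - 6) = 408*(-21 - 6) = 408*(-27) = -11016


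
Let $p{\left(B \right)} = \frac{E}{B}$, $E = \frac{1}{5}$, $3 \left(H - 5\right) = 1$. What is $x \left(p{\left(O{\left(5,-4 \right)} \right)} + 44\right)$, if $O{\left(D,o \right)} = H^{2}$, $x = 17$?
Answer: $\frac{957593}{1280} \approx 748.12$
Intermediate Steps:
$H = \frac{16}{3}$ ($H = 5 + \frac{1}{3} \cdot 1 = 5 + \frac{1}{3} = \frac{16}{3} \approx 5.3333$)
$E = \frac{1}{5} \approx 0.2$
$O{\left(D,o \right)} = \frac{256}{9}$ ($O{\left(D,o \right)} = \left(\frac{16}{3}\right)^{2} = \frac{256}{9}$)
$p{\left(B \right)} = \frac{1}{5 B}$
$x \left(p{\left(O{\left(5,-4 \right)} \right)} + 44\right) = 17 \left(\frac{1}{5 \cdot \frac{256}{9}} + 44\right) = 17 \left(\frac{1}{5} \cdot \frac{9}{256} + 44\right) = 17 \left(\frac{9}{1280} + 44\right) = 17 \cdot \frac{56329}{1280} = \frac{957593}{1280}$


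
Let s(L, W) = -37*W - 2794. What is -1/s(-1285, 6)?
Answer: 1/3016 ≈ 0.00033156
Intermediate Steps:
s(L, W) = -2794 - 37*W
-1/s(-1285, 6) = -1/(-2794 - 37*6) = -1/(-2794 - 222) = -1/(-3016) = -1*(-1/3016) = 1/3016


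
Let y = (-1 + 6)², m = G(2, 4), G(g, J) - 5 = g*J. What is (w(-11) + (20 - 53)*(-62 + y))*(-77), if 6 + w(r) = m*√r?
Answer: -93555 - 1001*I*√11 ≈ -93555.0 - 3319.9*I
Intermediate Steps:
G(g, J) = 5 + J*g (G(g, J) = 5 + g*J = 5 + J*g)
m = 13 (m = 5 + 4*2 = 5 + 8 = 13)
y = 25 (y = 5² = 25)
w(r) = -6 + 13*√r
(w(-11) + (20 - 53)*(-62 + y))*(-77) = ((-6 + 13*√(-11)) + (20 - 53)*(-62 + 25))*(-77) = ((-6 + 13*(I*√11)) - 33*(-37))*(-77) = ((-6 + 13*I*√11) + 1221)*(-77) = (1215 + 13*I*√11)*(-77) = -93555 - 1001*I*√11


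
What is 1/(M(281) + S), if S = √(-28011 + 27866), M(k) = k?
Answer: 281/79106 - I*√145/79106 ≈ 0.0035522 - 0.00015222*I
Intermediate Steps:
S = I*√145 (S = √(-145) = I*√145 ≈ 12.042*I)
1/(M(281) + S) = 1/(281 + I*√145)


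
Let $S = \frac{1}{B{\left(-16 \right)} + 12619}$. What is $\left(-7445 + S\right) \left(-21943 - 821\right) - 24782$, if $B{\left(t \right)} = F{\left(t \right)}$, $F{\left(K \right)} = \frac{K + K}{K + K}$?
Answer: $\frac{534624833999}{3155} \approx 1.6945 \cdot 10^{8}$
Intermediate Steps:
$F{\left(K \right)} = 1$ ($F{\left(K \right)} = \frac{2 K}{2 K} = 2 K \frac{1}{2 K} = 1$)
$B{\left(t \right)} = 1$
$S = \frac{1}{12620}$ ($S = \frac{1}{1 + 12619} = \frac{1}{12620} \approx 7.9239 \cdot 10^{-5}$)
$\left(-7445 + S\right) \left(-21943 - 821\right) - 24782 = \left(-7445 + \frac{1}{12620}\right) \left(-21943 - 821\right) - 24782 = \left(- \frac{93955899}{12620}\right) \left(-22764\right) - 24782 = \frac{534703021209}{3155} - 24782 = \frac{534624833999}{3155}$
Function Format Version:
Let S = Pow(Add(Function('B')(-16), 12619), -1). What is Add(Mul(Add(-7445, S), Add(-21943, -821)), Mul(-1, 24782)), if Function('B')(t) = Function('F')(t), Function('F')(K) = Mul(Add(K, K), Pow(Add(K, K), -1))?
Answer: Rational(534624833999, 3155) ≈ 1.6945e+8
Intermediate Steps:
Function('F')(K) = 1 (Function('F')(K) = Mul(Mul(2, K), Pow(Mul(2, K), -1)) = Mul(Mul(2, K), Mul(Rational(1, 2), Pow(K, -1))) = 1)
Function('B')(t) = 1
S = Rational(1, 12620) (S = Pow(Add(1, 12619), -1) = Pow(12620, -1) = Rational(1, 12620) ≈ 7.9239e-5)
Add(Mul(Add(-7445, S), Add(-21943, -821)), Mul(-1, 24782)) = Add(Mul(Add(-7445, Rational(1, 12620)), Add(-21943, -821)), Mul(-1, 24782)) = Add(Mul(Rational(-93955899, 12620), -22764), -24782) = Add(Rational(534703021209, 3155), -24782) = Rational(534624833999, 3155)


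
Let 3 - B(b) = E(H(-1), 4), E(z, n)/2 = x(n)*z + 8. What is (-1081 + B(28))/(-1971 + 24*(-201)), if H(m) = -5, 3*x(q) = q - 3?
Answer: 3272/20385 ≈ 0.16051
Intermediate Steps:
x(q) = -1 + q/3 (x(q) = (q - 3)/3 = (-3 + q)/3 = -1 + q/3)
E(z, n) = 16 + 2*z*(-1 + n/3) (E(z, n) = 2*((-1 + n/3)*z + 8) = 2*(z*(-1 + n/3) + 8) = 2*(8 + z*(-1 + n/3)) = 16 + 2*z*(-1 + n/3))
B(b) = -29/3 (B(b) = 3 - (16 + (⅔)*(-5)*(-3 + 4)) = 3 - (16 + (⅔)*(-5)*1) = 3 - (16 - 10/3) = 3 - 1*38/3 = 3 - 38/3 = -29/3)
(-1081 + B(28))/(-1971 + 24*(-201)) = (-1081 - 29/3)/(-1971 + 24*(-201)) = -3272/(3*(-1971 - 4824)) = -3272/3/(-6795) = -3272/3*(-1/6795) = 3272/20385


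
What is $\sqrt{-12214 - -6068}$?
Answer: $i \sqrt{6146} \approx 78.396 i$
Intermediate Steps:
$\sqrt{-12214 - -6068} = \sqrt{-12214 + 6068} = \sqrt{-6146} = i \sqrt{6146}$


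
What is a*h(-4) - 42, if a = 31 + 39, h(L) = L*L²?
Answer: -4522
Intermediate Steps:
h(L) = L³
a = 70
a*h(-4) - 42 = 70*(-4)³ - 42 = 70*(-64) - 42 = -4480 - 42 = -4522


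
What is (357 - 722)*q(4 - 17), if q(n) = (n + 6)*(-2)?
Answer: -5110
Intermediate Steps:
q(n) = -12 - 2*n (q(n) = (6 + n)*(-2) = -12 - 2*n)
(357 - 722)*q(4 - 17) = (357 - 722)*(-12 - 2*(4 - 17)) = -365*(-12 - 2*(-13)) = -365*(-12 + 26) = -365*14 = -5110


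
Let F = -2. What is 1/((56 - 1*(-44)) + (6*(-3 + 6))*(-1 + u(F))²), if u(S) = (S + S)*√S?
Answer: -I/(144*√2 + 458*I) ≈ -0.001823 - 0.00081058*I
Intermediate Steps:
u(S) = 2*S^(3/2) (u(S) = (2*S)*√S = 2*S^(3/2))
1/((56 - 1*(-44)) + (6*(-3 + 6))*(-1 + u(F))²) = 1/((56 - 1*(-44)) + (6*(-3 + 6))*(-1 + 2*(-2)^(3/2))²) = 1/((56 + 44) + (6*3)*(-1 + 2*(-2*I*√2))²) = 1/(100 + 18*(-1 - 4*I*√2)²)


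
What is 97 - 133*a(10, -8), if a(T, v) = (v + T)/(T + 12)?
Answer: 934/11 ≈ 84.909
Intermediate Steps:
a(T, v) = (T + v)/(12 + T)
97 - 133*a(10, -8) = 97 - 133*(10 - 8)/(12 + 10) = 97 - 133*2/22 = 97 - 133*1/11 = 97 - 133/11 = 934/11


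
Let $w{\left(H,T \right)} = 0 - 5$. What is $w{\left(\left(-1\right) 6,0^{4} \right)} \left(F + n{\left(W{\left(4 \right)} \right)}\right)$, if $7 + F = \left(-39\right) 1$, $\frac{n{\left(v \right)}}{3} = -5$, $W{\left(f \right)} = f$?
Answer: $305$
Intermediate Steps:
$w{\left(H,T \right)} = -5$ ($w{\left(H,T \right)} = 0 - 5 = -5$)
$n{\left(v \right)} = -15$ ($n{\left(v \right)} = 3 \left(-5\right) = -15$)
$F = -46$ ($F = -7 - 39 = -46$)
$w{\left(\left(-1\right) 6,0^{4} \right)} \left(F + n{\left(W{\left(4 \right)} \right)}\right) = - 5 \left(-46 - 15\right) = \left(-5\right) \left(-61\right) = 305$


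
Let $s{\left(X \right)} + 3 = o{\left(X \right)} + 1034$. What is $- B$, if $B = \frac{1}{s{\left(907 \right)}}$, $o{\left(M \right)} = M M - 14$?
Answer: $- \frac{1}{823666} \approx -1.2141 \cdot 10^{-6}$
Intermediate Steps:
$o{\left(M \right)} = -14 + M^{2}$ ($o{\left(M \right)} = M^{2} - 14 = -14 + M^{2}$)
$s{\left(X \right)} = 1017 + X^{2}$ ($s{\left(X \right)} = -3 + \left(\left(-14 + X^{2}\right) + 1034\right) = -3 + \left(1020 + X^{2}\right) = 1017 + X^{2}$)
$B = \frac{1}{823666}$ ($B = \frac{1}{1017 + 907^{2}} = \frac{1}{1017 + 822649} = \frac{1}{823666} \approx 1.2141 \cdot 10^{-6}$)
$- B = \left(-1\right) \frac{1}{823666} = - \frac{1}{823666}$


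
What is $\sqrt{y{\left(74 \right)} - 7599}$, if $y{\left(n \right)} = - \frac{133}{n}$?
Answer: $\frac{i \sqrt{41621966}}{74} \approx 87.182 i$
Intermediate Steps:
$\sqrt{y{\left(74 \right)} - 7599} = \sqrt{- \frac{133}{74} - 7599} = \sqrt{- \frac{562459}{74}} = \frac{i \sqrt{41621966}}{74}$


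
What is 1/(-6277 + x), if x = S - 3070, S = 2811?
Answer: -1/6536 ≈ -0.00015300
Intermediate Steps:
x = -259 (x = 2811 - 3070 = -259)
1/(-6277 + x) = 1/(-6277 - 259) = 1/(-6536) = -1/6536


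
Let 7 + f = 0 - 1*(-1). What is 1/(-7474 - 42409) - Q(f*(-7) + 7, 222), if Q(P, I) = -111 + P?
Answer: 3092745/49883 ≈ 62.000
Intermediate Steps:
f = -6 (f = -7 + (0 - 1*(-1)) = -7 + (0 + 1) = -7 + 1 = -6)
1/(-7474 - 42409) - Q(f*(-7) + 7, 222) = 1/(-7474 - 42409) - (-111 + (-6*(-7) + 7)) = 1/(-49883) - (-111 + (42 + 7)) = -1/49883 - (-111 + 49) = -1/49883 - 1*(-62) = -1/49883 + 62 = 3092745/49883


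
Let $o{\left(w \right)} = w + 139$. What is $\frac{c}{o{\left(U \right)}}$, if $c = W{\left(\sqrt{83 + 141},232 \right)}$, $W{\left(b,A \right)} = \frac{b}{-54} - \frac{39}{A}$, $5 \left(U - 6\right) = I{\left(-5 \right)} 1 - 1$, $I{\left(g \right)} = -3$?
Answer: $- \frac{195}{167272} - \frac{10 \sqrt{14}}{19467} \approx -0.0030878$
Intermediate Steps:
$U = \frac{26}{5}$ ($U = 6 + \frac{\left(-3\right) 1 - 1}{5} = 6 + \frac{-3 - 1}{5} = 6 + \frac{1}{5} \left(-4\right) = 6 - \frac{4}{5} = \frac{26}{5} \approx 5.2$)
$o{\left(w \right)} = 139 + w$
$W{\left(b,A \right)} = - \frac{39}{A} - \frac{b}{54}$ ($W{\left(b,A \right)} = b \left(- \frac{1}{54}\right) - \frac{39}{A} = - \frac{b}{54} - \frac{39}{A} = - \frac{39}{A} - \frac{b}{54}$)
$c = - \frac{39}{232} - \frac{2 \sqrt{14}}{27}$ ($c = - \frac{39}{232} - \frac{\sqrt{83 + 141}}{54} = \left(-39\right) \frac{1}{232} - \frac{\sqrt{224}}{54} = - \frac{39}{232} - \frac{4 \sqrt{14}}{54} = - \frac{39}{232} - \frac{2 \sqrt{14}}{27} \approx -0.44526$)
$\frac{c}{o{\left(U \right)}} = \frac{- \frac{39}{232} - \frac{2 \sqrt{14}}{27}}{139 + \frac{26}{5}} = \frac{- \frac{39}{232} - \frac{2 \sqrt{14}}{27}}{\frac{721}{5}} = \left(- \frac{39}{232} - \frac{2 \sqrt{14}}{27}\right) \frac{5}{721} = - \frac{195}{167272} - \frac{10 \sqrt{14}}{19467}$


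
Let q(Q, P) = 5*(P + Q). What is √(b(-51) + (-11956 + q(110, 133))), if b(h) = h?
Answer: 2*I*√2698 ≈ 103.88*I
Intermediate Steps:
q(Q, P) = 5*P + 5*Q
√(b(-51) + (-11956 + q(110, 133))) = √(-51 + (-11956 + (5*133 + 5*110))) = √(-51 + (-11956 + (665 + 550))) = √(-51 + (-11956 + 1215)) = √(-51 - 10741) = √(-10792) = 2*I*√2698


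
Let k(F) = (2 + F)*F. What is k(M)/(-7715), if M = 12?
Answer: -168/7715 ≈ -0.021776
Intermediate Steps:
k(F) = F*(2 + F)
k(M)/(-7715) = (12*(2 + 12))/(-7715) = (12*14)*(-1/7715) = 168*(-1/7715) = -168/7715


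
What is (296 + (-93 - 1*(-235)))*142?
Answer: 62196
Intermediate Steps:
(296 + (-93 - 1*(-235)))*142 = (296 + (-93 + 235))*142 = (296 + 142)*142 = 438*142 = 62196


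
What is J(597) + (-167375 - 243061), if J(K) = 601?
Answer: -409835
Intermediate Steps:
J(597) + (-167375 - 243061) = 601 + (-167375 - 243061) = 601 - 410436 = -409835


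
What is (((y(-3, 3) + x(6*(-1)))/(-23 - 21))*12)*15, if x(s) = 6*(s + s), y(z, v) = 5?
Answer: 3015/11 ≈ 274.09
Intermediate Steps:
x(s) = 12*s (x(s) = 6*(2*s) = 12*s)
(((y(-3, 3) + x(6*(-1)))/(-23 - 21))*12)*15 = (((5 + 12*(6*(-1)))/(-23 - 21))*12)*15 = (((5 + 12*(-6))/(-44))*12)*15 = (((5 - 72)*(-1/44))*12)*15 = (-67*(-1/44)*12)*15 = ((67/44)*12)*15 = (201/11)*15 = 3015/11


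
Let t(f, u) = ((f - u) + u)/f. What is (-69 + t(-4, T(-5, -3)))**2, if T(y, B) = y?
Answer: 4624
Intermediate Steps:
t(f, u) = 1 (t(f, u) = f/f = 1)
(-69 + t(-4, T(-5, -3)))**2 = (-69 + 1)**2 = (-68)**2 = 4624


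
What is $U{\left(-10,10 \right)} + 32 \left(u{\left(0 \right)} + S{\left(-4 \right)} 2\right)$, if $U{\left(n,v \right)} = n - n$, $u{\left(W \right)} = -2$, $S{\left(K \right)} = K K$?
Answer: $960$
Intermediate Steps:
$S{\left(K \right)} = K^{2}$
$U{\left(n,v \right)} = 0$
$U{\left(-10,10 \right)} + 32 \left(u{\left(0 \right)} + S{\left(-4 \right)} 2\right) = 0 + 32 \left(-2 + \left(-4\right)^{2} \cdot 2\right) = 0 + 32 \left(-2 + 16 \cdot 2\right) = 0 + 32 \left(-2 + 32\right) = 0 + 32 \cdot 30 = 0 + 960 = 960$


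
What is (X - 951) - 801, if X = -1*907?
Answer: -2659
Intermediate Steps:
X = -907
(X - 951) - 801 = (-907 - 951) - 801 = -1858 - 801 = -2659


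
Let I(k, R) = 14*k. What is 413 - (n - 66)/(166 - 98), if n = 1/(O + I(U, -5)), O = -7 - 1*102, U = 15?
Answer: 2843149/6868 ≈ 413.97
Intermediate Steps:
O = -109 (O = -7 - 102 = -109)
n = 1/101 (n = 1/(-109 + 14*15) = 1/(-109 + 210) = 1/101 ≈ 0.0099010)
413 - (n - 66)/(166 - 98) = 413 - (1/101 - 66)/(166 - 98) = 413 - (-6665)/(101*68) = 413 - 1*(-6665/6868) = 413 + 6665/6868 = 2843149/6868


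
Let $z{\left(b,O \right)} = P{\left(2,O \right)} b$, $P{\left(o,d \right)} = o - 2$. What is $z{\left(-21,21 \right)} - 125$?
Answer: $-125$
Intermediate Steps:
$P{\left(o,d \right)} = -2 + o$
$z{\left(b,O \right)} = 0$ ($z{\left(b,O \right)} = \left(-2 + 2\right) b = 0 b = 0$)
$z{\left(-21,21 \right)} - 125 = 0 - 125 = -125$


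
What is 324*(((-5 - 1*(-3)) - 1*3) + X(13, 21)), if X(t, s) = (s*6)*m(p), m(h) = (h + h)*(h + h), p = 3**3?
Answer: 119041164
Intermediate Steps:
p = 27
m(h) = 4*h**2 (m(h) = (2*h)*(2*h) = 4*h**2)
X(t, s) = 17496*s (X(t, s) = (s*6)*(4*27**2) = (6*s)*(4*729) = (6*s)*2916 = 17496*s)
324*(((-5 - 1*(-3)) - 1*3) + X(13, 21)) = 324*(((-5 - 1*(-3)) - 1*3) + 17496*21) = 324*(((-5 + 3) - 3) + 367416) = 324*((-2 - 3) + 367416) = 324*(-5 + 367416) = 324*367411 = 119041164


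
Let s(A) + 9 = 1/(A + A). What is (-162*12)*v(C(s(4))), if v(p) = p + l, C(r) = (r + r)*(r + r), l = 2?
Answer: -1232739/2 ≈ -6.1637e+5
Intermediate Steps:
s(A) = -9 + 1/(2*A) (s(A) = -9 + 1/(A + A) = -9 + 1/(2*A))
C(r) = 4*r² (C(r) = (2*r)*(2*r) = 4*r²)
v(p) = 2 + p (v(p) = p + 2 = 2 + p)
(-162*12)*v(C(s(4))) = (-162*12)*(2 + 4*(-9 + (½)/4)²) = -1944*(2 + 4*(-9 + (½)*(¼))²) = -1944*(2 + 4*(-9 + ⅛)²) = -1944*(2 + 4*(-71/8)²) = -1944*(2 + 4*(5041/64)) = -1944*(2 + 5041/16) = -1944*5073/16 = -1232739/2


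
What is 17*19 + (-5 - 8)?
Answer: 310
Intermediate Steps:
17*19 + (-5 - 8) = 323 - 13 = 310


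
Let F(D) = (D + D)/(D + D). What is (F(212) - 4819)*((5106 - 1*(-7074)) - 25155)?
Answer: 62513550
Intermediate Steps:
F(D) = 1 (F(D) = (2*D)/((2*D)) = (2*D)*(1/(2*D)) = 1)
(F(212) - 4819)*((5106 - 1*(-7074)) - 25155) = (1 - 4819)*((5106 - 1*(-7074)) - 25155) = -4818*((5106 + 7074) - 25155) = -4818*(12180 - 25155) = -4818*(-12975) = 62513550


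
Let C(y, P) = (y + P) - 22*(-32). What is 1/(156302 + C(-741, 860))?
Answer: 1/157125 ≈ 6.3644e-6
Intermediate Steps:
C(y, P) = 704 + P + y (C(y, P) = (P + y) + 704 = 704 + P + y)
1/(156302 + C(-741, 860)) = 1/(156302 + (704 + 860 - 741)) = 1/(156302 + 823) = 1/157125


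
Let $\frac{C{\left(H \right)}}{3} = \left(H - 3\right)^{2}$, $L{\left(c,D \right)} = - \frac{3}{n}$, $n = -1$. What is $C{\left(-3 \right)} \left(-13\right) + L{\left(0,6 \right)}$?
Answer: $-1401$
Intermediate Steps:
$L{\left(c,D \right)} = 3$ ($L{\left(c,D \right)} = - \frac{3}{-1} = \left(-3\right) \left(-1\right) = 3$)
$C{\left(H \right)} = 3 \left(-3 + H\right)^{2}$ ($C{\left(H \right)} = 3 \left(H - 3\right)^{2} = 3 \left(-3 + H\right)^{2}$)
$C{\left(-3 \right)} \left(-13\right) + L{\left(0,6 \right)} = 3 \left(-3 - 3\right)^{2} \left(-13\right) + 3 = 3 \left(-6\right)^{2} \left(-13\right) + 3 = 3 \cdot 36 \left(-13\right) + 3 = 108 \left(-13\right) + 3 = -1404 + 3 = -1401$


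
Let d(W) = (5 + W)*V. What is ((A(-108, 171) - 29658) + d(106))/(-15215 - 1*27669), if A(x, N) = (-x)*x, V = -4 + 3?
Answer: 41433/42884 ≈ 0.96616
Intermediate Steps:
V = -1
d(W) = -5 - W (d(W) = (5 + W)*(-1) = -5 - W)
A(x, N) = -x²
((A(-108, 171) - 29658) + d(106))/(-15215 - 1*27669) = ((-1*(-108)² - 29658) + (-5 - 1*106))/(-15215 - 1*27669) = ((-1*11664 - 29658) + (-5 - 106))/(-15215 - 27669) = ((-11664 - 29658) - 111)/(-42884) = (-41322 - 111)*(-1/42884) = -41433*(-1/42884) = 41433/42884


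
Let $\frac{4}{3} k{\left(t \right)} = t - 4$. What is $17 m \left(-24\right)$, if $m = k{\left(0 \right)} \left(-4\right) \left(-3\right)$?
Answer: $14688$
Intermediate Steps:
$k{\left(t \right)} = -3 + \frac{3 t}{4}$ ($k{\left(t \right)} = \frac{3 \left(t - 4\right)}{4} = \frac{3 \left(-4 + t\right)}{4} = -3 + \frac{3 t}{4}$)
$m = -36$ ($m = \left(-3 + \frac{3}{4} \cdot 0\right) \left(-4\right) \left(-3\right) = \left(-3 + 0\right) \left(-4\right) \left(-3\right) = \left(-3\right) \left(-4\right) \left(-3\right) = 12 \left(-3\right) = -36$)
$17 m \left(-24\right) = 17 \left(-36\right) \left(-24\right) = \left(-612\right) \left(-24\right) = 14688$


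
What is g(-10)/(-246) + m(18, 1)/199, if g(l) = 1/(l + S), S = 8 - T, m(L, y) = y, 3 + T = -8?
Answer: 2015/440586 ≈ 0.0045735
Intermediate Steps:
T = -11 (T = -3 - 8 = -11)
S = 19 (S = 8 - 1*(-11) = 8 + 11 = 19)
g(l) = 1/(19 + l) (g(l) = 1/(l + 19) = 1/(19 + l))
g(-10)/(-246) + m(18, 1)/199 = 1/((19 - 10)*(-246)) + 1/199 = -1/246/9 + 1*(1/199) = (1/9)*(-1/246) + 1/199 = -1/2214 + 1/199 = 2015/440586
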